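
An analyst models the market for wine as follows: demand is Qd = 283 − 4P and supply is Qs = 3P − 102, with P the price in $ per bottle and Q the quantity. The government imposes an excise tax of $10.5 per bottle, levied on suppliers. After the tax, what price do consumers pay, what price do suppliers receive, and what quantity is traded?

Consumers pay $59.5; suppliers receive $49; quantity = 45.

Without the tax, 283 − 4P = 3P − 102 gives 7P = 385, so P* = $55 and Q* = 63.
With the tax collected from suppliers, supply shifts: Qs = 3(P − 10.5) − 102.
New equilibrium: consumers pay $59.5, suppliers receive $49, Q = 45. (Wedge: Pb − Ps = 10.5.)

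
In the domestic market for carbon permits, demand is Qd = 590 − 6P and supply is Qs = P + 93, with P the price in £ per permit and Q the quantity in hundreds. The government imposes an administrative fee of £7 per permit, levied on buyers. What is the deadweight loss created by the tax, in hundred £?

Without the tax, 590 − 6P = P + 93 gives 7P = 497, so P* = £71 and Q* = 164.
With the tax collected from buyers, demand (in seller-price terms) shifts: Qd = 590 − 6(P + 7).
New equilibrium: buyers pay £72, producers receive £65, Q = 158. (Wedge: Pb − Ps = 7.)
Quantity falls by |ΔQ| = |164 − 158| = 6.
DWL = ½ · t · |ΔQ| = ½ · 7 · 6 = £21.

Deadweight loss = £21 hundred.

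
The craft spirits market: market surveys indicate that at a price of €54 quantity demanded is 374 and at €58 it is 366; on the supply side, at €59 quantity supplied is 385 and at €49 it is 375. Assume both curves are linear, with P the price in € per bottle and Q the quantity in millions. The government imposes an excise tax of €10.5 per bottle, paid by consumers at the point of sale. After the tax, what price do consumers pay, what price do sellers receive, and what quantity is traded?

Consumers pay €55.5; sellers receive €45; quantity = 371.

Demand slope: (366 − 374)/(58 − 54) = -2, so Qd = 482 − 2P.
Supply slope: (375 − 385)/(49 − 59) = 1, so Qs = P + 326.
Before the tax: set 482 − 2P = P + 326 → P* = €52, Q* = 378.
With the tax collected from consumers, demand (in seller-price terms) shifts: Qd = 482 − 2(P + 10.5).
Solving gives Q = 371 with consumers paying €55.5 and sellers receiving €45 (the €10.5 wedge).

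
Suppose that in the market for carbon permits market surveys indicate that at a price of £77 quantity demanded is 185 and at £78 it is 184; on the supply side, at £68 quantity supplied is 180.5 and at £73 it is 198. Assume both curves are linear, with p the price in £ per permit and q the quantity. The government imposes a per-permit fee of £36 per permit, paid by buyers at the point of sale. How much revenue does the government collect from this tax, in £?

Tax revenue = £5868.

Demand slope: (184 − 185)/(78 − 77) = -1, so qd = 262 − p.
Supply slope: (198 − 180.5)/(73 − 68) = 3.5, so qs = 3.5p − 57.5.
Without the tax, 262 − p = 3.5p − 57.5 gives 4.5p = 319.5, so p* = £71 and q* = 191.
With the tax collected from buyers, demand (in seller-price terms) shifts: qd = 262 − (p + 36).
Solving gives q = 163 with buyers paying £99 and suppliers receiving £63 (the £36 wedge).
Revenue = t · Q = 36 · 163 = £5868.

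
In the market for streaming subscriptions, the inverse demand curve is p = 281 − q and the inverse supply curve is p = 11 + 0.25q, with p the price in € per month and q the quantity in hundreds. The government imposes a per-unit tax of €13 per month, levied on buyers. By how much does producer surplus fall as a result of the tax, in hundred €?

Producer surplus falls by €548.08 hundred.

Inverting to q(p) form: qd = 281 − p; qs = 4p − 44.
Before the tax: set 281 − p = 4p − 44 → p* = €65, q* = 216.
With the tax collected from buyers, demand (in seller-price terms) shifts: qd = 281 − (p + 13).
Solving gives q = 205.6 with buyers paying €75.4 and producers receiving €62.4 (the €13 wedge).
ΔPS is the trapezoid between Q = 205.6 and Q = 216 of height €2.6: ½ · (216 + 205.6) · 2.6 = €548.08.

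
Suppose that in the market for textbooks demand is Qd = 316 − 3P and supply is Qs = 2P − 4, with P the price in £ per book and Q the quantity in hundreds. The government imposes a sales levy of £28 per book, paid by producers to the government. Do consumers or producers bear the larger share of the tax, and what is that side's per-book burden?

Producers bear the larger share: £16.8 per book.

Before the tax: set 316 − 3P = 2P − 4 → P* = £64, Q* = 124.
With the tax collected from producers, supply shifts: Qs = 2(P − 28) − 4.
Solving gives Q = 90.4 with consumers paying £75.2 and producers receiving £47.2 (the £28 wedge).
Per-book burden: consumers £11.2, producers £16.8.
Producers take the larger share because supply is less price-elastic here (demand slope 3 vs supply slope 2).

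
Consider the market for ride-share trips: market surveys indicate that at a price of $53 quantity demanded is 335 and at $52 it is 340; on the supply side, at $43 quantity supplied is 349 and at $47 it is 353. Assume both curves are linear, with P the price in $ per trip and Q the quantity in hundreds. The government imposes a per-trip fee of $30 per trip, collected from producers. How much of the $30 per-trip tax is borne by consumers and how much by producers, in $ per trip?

Demand slope: (340 − 335)/(52 − 53) = -5, so Qd = 600 − 5P.
Supply slope: (353 − 349)/(47 − 43) = 1, so Qs = P + 306.
Without the tax, 600 − 5P = P + 306 gives 6P = 294, so P* = $49 and Q* = 355.
With the tax collected from producers, supply shifts: Qs = (P − 30) + 306.
New equilibrium: consumers pay $54, producers receive $24, Q = 330. (Wedge: Pb − Ps = 30.)
Burden on consumers: $5; on producers: $25. (They sum to $30.)
The less price-elastic side of the market bears the larger share of a per-unit tax.

Consumers bear $5 per trip; producers bear $25 per trip.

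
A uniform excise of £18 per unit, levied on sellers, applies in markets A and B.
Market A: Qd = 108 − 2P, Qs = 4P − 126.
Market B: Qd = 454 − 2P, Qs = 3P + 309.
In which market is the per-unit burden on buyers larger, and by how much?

Market A, by £1.2.

Market A: pre-tax P* = £39, Q* = 30; post-tax Q = 6; per-unit burden on buyers = £12.
Market B: pre-tax P* = £29, Q* = 396; post-tax Q = 374.4; per-unit burden on buyers = £10.8.
Difference: £12 vs £10.8 → market A is larger by £1.2.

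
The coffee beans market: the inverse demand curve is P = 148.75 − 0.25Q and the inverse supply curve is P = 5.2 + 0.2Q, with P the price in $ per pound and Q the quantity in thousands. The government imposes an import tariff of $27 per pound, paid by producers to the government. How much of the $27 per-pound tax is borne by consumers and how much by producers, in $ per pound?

Rewrite in direct form: Qd = 595 − 4P and Qs = 5P − 26.
Without the tax, 595 − 4P = 5P − 26 gives 9P = 621, so P* = $69 and Q* = 319.
With the tax collected from producers, supply shifts: Qs = 5(P − 27) − 26.
Solving gives Q = 259 with consumers paying $84 and producers receiving $57 (the $27 wedge).
Burden on consumers: $15; on producers: $12. (They sum to $27.)

Consumers bear $15 per pound; producers bear $12 per pound.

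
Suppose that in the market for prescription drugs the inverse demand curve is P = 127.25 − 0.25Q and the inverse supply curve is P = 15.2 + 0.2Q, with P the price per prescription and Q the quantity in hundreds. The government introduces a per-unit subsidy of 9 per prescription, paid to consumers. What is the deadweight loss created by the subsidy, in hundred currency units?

Deadweight loss = 90 hundred.

Rewrite in direct form: Qd = 509 − 4P and Qs = 5P − 76.
Before the subsidy: set 509 − 4P = 5P − 76 → P* = 65, Q* = 249.
With a per-unit subsidy paid to consumers, each effectively pays P − 9, so demand becomes Qd = 509 − 4(P − 9).
New equilibrium: consumers pay 60, suppliers receive 69, Q = 269. (Wedge: Pb − Ps = −9.)
Quantity rises by |ΔQ| = |249 − 269| = 20.
DWL = ½ · t · |ΔQ| = ½ · 9 · 20 = 90.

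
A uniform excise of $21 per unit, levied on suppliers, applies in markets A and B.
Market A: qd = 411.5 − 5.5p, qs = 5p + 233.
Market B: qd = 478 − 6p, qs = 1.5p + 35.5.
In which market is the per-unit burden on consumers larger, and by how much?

Market A, by $5.8.

Market A: pre-tax p* = $17, q* = 318; post-tax q = 263; per-unit burden on consumers = $10.
Market B: pre-tax p* = $59, q* = 124; post-tax q = 98.8; per-unit burden on consumers = $4.2.
Difference: $10 vs $4.2 → market A is larger by $5.8.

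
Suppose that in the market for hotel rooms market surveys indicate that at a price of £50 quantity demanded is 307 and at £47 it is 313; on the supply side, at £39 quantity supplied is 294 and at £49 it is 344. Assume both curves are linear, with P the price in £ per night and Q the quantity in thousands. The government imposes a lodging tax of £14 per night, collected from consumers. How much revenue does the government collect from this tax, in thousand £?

Demand slope: (313 − 307)/(47 − 50) = -2, so Qd = 407 − 2P.
Supply slope: (344 − 294)/(49 − 39) = 5, so Qs = 5P + 99.
Before the tax: set 407 − 2P = 5P + 99 → P* = £44, Q* = 319.
With the tax collected from consumers, demand (in seller-price terms) shifts: Qd = 407 − 2(P + 14).
New equilibrium: consumers pay £54, producers receive £40, Q = 299. (Wedge: Pb − Ps = 14.)
Revenue = t · Q = 14 · 299 = £4186.

Tax revenue = £4186 thousand.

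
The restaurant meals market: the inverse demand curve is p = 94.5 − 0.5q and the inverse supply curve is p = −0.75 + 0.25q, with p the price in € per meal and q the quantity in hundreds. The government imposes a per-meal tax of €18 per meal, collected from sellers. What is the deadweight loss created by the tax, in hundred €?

Deadweight loss = €216 hundred.

Inverting to q(p) form: qd = 189 − 2p; qs = 4p + 3.
Without the tax, 189 − 2p = 4p + 3 gives 6p = 186, so p* = €31 and q* = 127.
With the tax collected from sellers, supply shifts: qs = 4(p − 18) + 3.
New equilibrium: buyers pay €43, sellers receive €25, q = 103. (Wedge: pb − ps = 18.)
Quantity falls by |ΔQ| = |127 − 103| = 24.
DWL = ½ · t · |ΔQ| = ½ · 18 · 24 = €216.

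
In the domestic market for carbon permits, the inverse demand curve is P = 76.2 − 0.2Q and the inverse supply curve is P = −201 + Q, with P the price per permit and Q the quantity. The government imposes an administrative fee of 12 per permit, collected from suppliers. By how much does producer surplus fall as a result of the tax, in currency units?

Inverting to Q(P) form: Qd = 381 − 5P; Qs = P + 201.
Before the tax: set 381 − 5P = P + 201 → P* = 30, Q* = 231.
With the tax collected from suppliers, supply shifts: Qs = (P − 12) + 201.
New equilibrium: buyers pay 32, suppliers receive 20, Q = 221. (Wedge: Pb − Ps = 12.)
ΔPS is the trapezoid between Q = 221 and Q = 231 of height 10: ½ · (231 + 221) · 10 = 2260.

Producer surplus falls by 2260.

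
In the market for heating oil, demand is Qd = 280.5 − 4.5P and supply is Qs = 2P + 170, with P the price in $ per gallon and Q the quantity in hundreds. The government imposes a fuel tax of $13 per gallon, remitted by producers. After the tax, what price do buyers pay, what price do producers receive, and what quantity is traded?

Without the tax, 280.5 − 4.5P = 2P + 170 gives 6.5P = 110.5, so P* = $17 and Q* = 204.
With the tax collected from producers, supply shifts: Qs = 2(P − 13) + 170.
Solving gives Q = 186 with buyers paying $21 and producers receiving $8 (the $13 wedge).

Buyers pay $21; producers receive $8; quantity = 186.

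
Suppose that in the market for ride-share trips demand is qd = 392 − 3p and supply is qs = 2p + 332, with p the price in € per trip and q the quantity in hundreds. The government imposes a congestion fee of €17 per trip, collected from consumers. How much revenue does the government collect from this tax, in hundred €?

Tax revenue = €5705.2 hundred.

Without the tax, 392 − 3p = 2p + 332 gives 5p = 60, so p* = €12 and q* = 356.
With the tax collected from consumers, demand (in seller-price terms) shifts: qd = 392 − 3(p + 17).
Solving gives q = 335.6 with consumers paying €18.8 and suppliers receiving €1.8 (the €17 wedge).
Revenue = t · Q = 17 · 335.6 = €5705.2.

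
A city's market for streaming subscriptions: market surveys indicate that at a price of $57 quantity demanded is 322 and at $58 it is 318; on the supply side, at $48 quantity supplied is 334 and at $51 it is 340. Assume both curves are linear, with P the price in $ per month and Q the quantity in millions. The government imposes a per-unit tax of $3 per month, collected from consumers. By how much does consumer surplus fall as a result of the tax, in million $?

Demand slope: (318 − 322)/(58 − 57) = -4, so Qd = 550 − 4P.
Supply slope: (340 − 334)/(51 − 48) = 2, so Qs = 2P + 238.
Without the tax, 550 − 4P = 2P + 238 gives 6P = 312, so P* = $52 and Q* = 342.
With the tax collected from consumers, demand (in seller-price terms) shifts: Qd = 550 − 4(P + 3).
New equilibrium: consumers pay $53, suppliers receive $50, Q = 338. (Wedge: Pb − Ps = 3.)
ΔCS is the trapezoid between Q = 338 and Q = 342 of height $1: ½ · (342 + 338) · 1 = $340.

Consumer surplus falls by $340 million.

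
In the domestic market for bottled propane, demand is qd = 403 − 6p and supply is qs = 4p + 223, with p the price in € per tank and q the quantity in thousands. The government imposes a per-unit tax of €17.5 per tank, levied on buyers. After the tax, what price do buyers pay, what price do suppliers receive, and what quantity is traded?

Buyers pay €25; suppliers receive €7.5; quantity = 253.

Without the tax, 403 − 6p = 4p + 223 gives 10p = 180, so p* = €18 and q* = 295.
With the tax collected from buyers, demand (in seller-price terms) shifts: qd = 403 − 6(p + 17.5).
Solving gives q = 253 with buyers paying €25 and suppliers receiving €7.5 (the €17.5 wedge).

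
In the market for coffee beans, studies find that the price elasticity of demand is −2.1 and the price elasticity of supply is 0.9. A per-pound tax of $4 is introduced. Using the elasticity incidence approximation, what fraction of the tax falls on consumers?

Consumers' share ≈ 0.3.

Incidence ratio: consumers' share ≈ εs / (εs + |εd|) = 0.9 / (0.9 + 2.1) = 0.3.
Supply is the less elastic side, so consumers bear the smaller share.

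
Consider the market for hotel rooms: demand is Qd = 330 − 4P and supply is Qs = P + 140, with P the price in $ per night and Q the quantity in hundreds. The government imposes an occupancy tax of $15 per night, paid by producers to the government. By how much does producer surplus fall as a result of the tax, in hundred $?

Without the tax, 330 − 4P = P + 140 gives 5P = 190, so P* = $38 and Q* = 178.
With the tax collected from producers, supply shifts: Qs = (P − 15) + 140.
New equilibrium: buyers pay $41, producers receive $26, Q = 166. (Wedge: Pb − Ps = 15.)
ΔPS is the trapezoid between Q = 166 and Q = 178 of height $12: ½ · (178 + 166) · 12 = $2064.

Producer surplus falls by $2064 hundred.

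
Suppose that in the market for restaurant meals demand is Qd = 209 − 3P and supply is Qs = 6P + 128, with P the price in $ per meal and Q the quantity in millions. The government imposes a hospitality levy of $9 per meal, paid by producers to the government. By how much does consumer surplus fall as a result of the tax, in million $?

Consumer surplus falls by $1038 million.

Before the tax: set 209 − 3P = 6P + 128 → P* = $9, Q* = 182.
With the tax collected from producers, supply shifts: Qs = 6(P − 9) + 128.
New equilibrium: buyers pay $15, producers receive $6, Q = 164. (Wedge: Pb − Ps = 9.)
ΔCS is the trapezoid between Q = 164 and Q = 182 of height $6: ½ · (182 + 164) · 6 = $1038.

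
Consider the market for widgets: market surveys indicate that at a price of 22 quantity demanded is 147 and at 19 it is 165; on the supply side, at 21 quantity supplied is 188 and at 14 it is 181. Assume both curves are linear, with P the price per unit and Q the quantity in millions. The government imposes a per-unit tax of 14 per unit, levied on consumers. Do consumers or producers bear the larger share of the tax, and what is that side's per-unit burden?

Demand slope: (165 − 147)/(19 − 22) = -6, so Qd = 279 − 6P.
Supply slope: (181 − 188)/(14 − 21) = 1, so Qs = P + 167.
Before the tax: set 279 − 6P = P + 167 → P* = 16, Q* = 183.
With the tax collected from consumers, demand (in seller-price terms) shifts: Qd = 279 − 6(P + 14).
Solving gives Q = 171 with consumers paying 18 and producers receiving 4 (the 14 wedge).
Per-unit burden: consumers 2, producers 12.
Producers take the larger share because supply is less price-elastic here (demand slope 6 vs supply slope 1).

Producers bear the larger share: 12 per unit.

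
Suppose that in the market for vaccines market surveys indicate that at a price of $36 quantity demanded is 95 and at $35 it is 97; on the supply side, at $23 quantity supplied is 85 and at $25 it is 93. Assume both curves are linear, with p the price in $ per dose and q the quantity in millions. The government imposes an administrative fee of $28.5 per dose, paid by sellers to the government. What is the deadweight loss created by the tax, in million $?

Deadweight loss = $541.5 million.

Demand slope: (97 − 95)/(35 − 36) = -2, so qd = 167 − 2p.
Supply slope: (93 − 85)/(25 − 23) = 4, so qs = 4p − 7.
Before the tax: set 167 − 2p = 4p − 7 → p* = $29, q* = 109.
With the tax collected from sellers, supply shifts: qs = 4(p − 28.5) − 7.
New equilibrium: buyers pay $48, sellers receive $19.5, q = 71. (Wedge: pb − ps = 28.5.)
Quantity falls by |ΔQ| = |109 − 71| = 38.
DWL = ½ · t · |ΔQ| = ½ · 28.5 · 38 = $541.5.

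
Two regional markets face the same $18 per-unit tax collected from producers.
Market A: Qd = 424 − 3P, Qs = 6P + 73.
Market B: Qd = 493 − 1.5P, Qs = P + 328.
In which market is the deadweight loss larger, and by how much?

Market A: pre-tax P* = $39, Q* = 307; post-tax Q = 271; deadweight loss = $324.
Market B: pre-tax P* = $66, Q* = 394; post-tax Q = 383.2; deadweight loss = $97.2.
Difference: $324 vs $97.2 → market A is larger by $226.8.

Market A, by $226.8.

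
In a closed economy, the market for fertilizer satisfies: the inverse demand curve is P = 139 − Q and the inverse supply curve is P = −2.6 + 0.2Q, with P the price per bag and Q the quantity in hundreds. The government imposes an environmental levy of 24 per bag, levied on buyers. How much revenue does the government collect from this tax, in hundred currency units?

Inverting to Q(P) form: Qd = 139 − P; Qs = 5P + 13.
Without the tax, 139 − P = 5P + 13 gives 6P = 126, so P* = 21 and Q* = 118.
With the tax collected from buyers, demand (in seller-price terms) shifts: Qd = 139 − (P + 24).
Solving gives Q = 98 with buyers paying 41 and suppliers receiving 17 (the 24 wedge).
Revenue = t · Q = 24 · 98 = 2352.

Tax revenue = 2352 hundred.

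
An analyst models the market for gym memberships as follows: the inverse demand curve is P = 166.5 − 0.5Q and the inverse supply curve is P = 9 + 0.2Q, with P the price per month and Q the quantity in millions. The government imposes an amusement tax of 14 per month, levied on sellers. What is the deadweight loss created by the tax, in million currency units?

Inverting to Q(P) form: Qd = 333 − 2P; Qs = 5P − 45.
Without the tax, 333 − 2P = 5P − 45 gives 7P = 378, so P* = 54 and Q* = 225.
With the tax collected from sellers, supply shifts: Qs = 5(P − 14) − 45.
New equilibrium: buyers pay 64, sellers receive 50, Q = 205. (Wedge: Pb − Ps = 14.)
Quantity falls by |ΔQ| = |225 − 205| = 20.
DWL = ½ · t · |ΔQ| = ½ · 14 · 20 = 140.

Deadweight loss = 140 million.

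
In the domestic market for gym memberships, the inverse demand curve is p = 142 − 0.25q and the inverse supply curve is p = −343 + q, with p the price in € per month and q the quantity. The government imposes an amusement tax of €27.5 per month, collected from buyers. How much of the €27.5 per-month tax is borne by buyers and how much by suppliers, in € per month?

Buyers bear €5.5 per month; suppliers bear €22 per month.

Rewrite in direct form: qd = 568 − 4p and qs = p + 343.
Before the tax: set 568 − 4p = p + 343 → p* = €45, q* = 388.
With the tax collected from buyers, demand (in seller-price terms) shifts: qd = 568 − 4(p + 27.5).
Solving gives q = 366 with buyers paying €50.5 and suppliers receiving €23 (the €27.5 wedge).
Burden on buyers: €5.5; on suppliers: €22. (They sum to €27.5.)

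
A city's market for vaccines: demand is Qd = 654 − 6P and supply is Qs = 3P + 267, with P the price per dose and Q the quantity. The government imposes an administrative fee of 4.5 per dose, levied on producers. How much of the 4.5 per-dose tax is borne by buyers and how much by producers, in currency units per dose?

Buyers bear 1.5 per dose; producers bear 3 per dose.

Without the tax, 654 − 6P = 3P + 267 gives 9P = 387, so P* = 43 and Q* = 396.
With the tax collected from producers, supply shifts: Qs = 3(P − 4.5) + 267.
Solving gives Q = 387 with buyers paying 44.5 and producers receiving 40 (the 4.5 wedge).
Burden on buyers: 1.5; on producers: 3. (They sum to 4.5.)
The less price-elastic side of the market bears the larger share of a per-unit tax.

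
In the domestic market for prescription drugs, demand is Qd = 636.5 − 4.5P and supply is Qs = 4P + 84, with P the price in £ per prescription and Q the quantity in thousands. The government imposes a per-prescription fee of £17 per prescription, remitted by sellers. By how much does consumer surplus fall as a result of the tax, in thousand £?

Without the tax, 636.5 − 4.5P = 4P + 84 gives 8.5P = 552.5, so P* = £65 and Q* = 344.
With the tax collected from sellers, supply shifts: Qs = 4(P − 17) + 84.
Solving gives Q = 308 with buyers paying £73 and sellers receiving £56 (the £17 wedge).
ΔCS is the trapezoid between Q = 308 and Q = 344 of height £8: ½ · (344 + 308) · 8 = £2608.

Consumer surplus falls by £2608 thousand.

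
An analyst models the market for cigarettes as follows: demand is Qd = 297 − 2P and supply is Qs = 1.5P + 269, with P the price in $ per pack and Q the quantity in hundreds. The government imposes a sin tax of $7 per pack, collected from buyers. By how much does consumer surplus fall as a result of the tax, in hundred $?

Without the tax, 297 − 2P = 1.5P + 269 gives 3.5P = 28, so P* = $8 and Q* = 281.
With the tax collected from buyers, demand (in seller-price terms) shifts: Qd = 297 − 2(P + 7).
Solving gives Q = 275 with buyers paying $11 and sellers receiving $4 (the $7 wedge).
ΔCS is the trapezoid between Q = 275 and Q = 281 of height $3: ½ · (281 + 275) · 3 = $834.

Consumer surplus falls by $834 hundred.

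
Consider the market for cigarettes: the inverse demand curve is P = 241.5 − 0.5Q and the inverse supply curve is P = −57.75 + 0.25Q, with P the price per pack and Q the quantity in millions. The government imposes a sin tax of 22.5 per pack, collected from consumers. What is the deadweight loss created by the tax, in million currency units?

Deadweight loss = 337.5 million.

Inverting to Q(P) form: Qd = 483 − 2P; Qs = 4P + 231.
Before the tax: set 483 − 2P = 4P + 231 → P* = 42, Q* = 399.
With the tax collected from consumers, demand (in seller-price terms) shifts: Qd = 483 − 2(P + 22.5).
New equilibrium: consumers pay 57, producers receive 34.5, Q = 369. (Wedge: Pb − Ps = 22.5.)
Quantity falls by |ΔQ| = |399 − 369| = 30.
DWL = ½ · t · |ΔQ| = ½ · 22.5 · 30 = 337.5.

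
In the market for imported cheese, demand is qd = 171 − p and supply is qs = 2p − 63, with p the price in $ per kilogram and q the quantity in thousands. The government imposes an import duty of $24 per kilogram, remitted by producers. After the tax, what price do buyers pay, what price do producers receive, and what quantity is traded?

Before the tax: set 171 − p = 2p − 63 → p* = $78, q* = 93.
With the tax collected from producers, supply shifts: qs = 2(p − 24) − 63.
Solving gives q = 77 with buyers paying $94 and producers receiving $70 (the $24 wedge).
The less price-elastic side of the market bears the larger share of a per-unit tax.

Buyers pay $94; producers receive $70; quantity = 77.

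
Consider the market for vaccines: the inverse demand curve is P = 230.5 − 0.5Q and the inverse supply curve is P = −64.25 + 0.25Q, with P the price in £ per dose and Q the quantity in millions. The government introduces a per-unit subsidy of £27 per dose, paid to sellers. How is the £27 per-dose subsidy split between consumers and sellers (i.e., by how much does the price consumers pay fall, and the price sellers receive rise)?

Inverting to Q(P) form: Qd = 461 − 2P; Qs = 4P + 257.
Without the subsidy, 461 − 2P = 4P + 257 gives 6P = 204, so P* = £34 and Q* = 393.
With a per-unit subsidy paid to sellers, each receives P + 27 per unit sold, so supply becomes Qs = 4(P + 27) + 257.
New equilibrium: consumers pay £16, sellers receive £43, Q = 429. (Wedge: Pb − Ps = −27.)
Gain to consumers: £18; to sellers: £9. (They sum to £27.)

Consumers gain £18 per dose; sellers gain £9 per dose.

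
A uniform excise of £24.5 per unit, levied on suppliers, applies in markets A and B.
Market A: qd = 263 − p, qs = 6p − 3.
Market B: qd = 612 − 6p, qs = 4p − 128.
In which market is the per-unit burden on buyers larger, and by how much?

Market A: pre-tax p* = £38, q* = 225; post-tax q = 204; per-unit burden on buyers = £21.
Market B: pre-tax p* = £74, q* = 168; post-tax q = 109.2; per-unit burden on buyers = £9.8.
Difference: £21 vs £9.8 → market A is larger by £11.2.

Market A, by £11.2.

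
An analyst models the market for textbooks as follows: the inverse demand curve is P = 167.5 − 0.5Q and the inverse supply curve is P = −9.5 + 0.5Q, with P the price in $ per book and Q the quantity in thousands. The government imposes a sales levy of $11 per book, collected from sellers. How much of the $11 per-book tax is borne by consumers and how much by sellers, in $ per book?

Rewrite in direct form: Qd = 335 − 2P and Qs = 2P + 19.
Before the tax: set 335 − 2P = 2P + 19 → P* = $79, Q* = 177.
With the tax collected from sellers, supply shifts: Qs = 2(P − 11) + 19.
Solving gives Q = 166 with consumers paying $84.5 and sellers receiving $73.5 (the $11 wedge).
Burden on consumers: $5.5; on sellers: $5.5. (They sum to $11.)

Consumers bear $5.5 per book; sellers bear $5.5 per book.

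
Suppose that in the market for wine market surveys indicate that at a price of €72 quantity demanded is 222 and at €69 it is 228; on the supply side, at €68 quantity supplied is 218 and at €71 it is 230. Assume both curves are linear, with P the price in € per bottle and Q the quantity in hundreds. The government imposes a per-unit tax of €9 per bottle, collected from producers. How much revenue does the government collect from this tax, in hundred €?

Demand slope: (228 − 222)/(69 − 72) = -2, so Qd = 366 − 2P.
Supply slope: (230 − 218)/(71 − 68) = 4, so Qs = 4P − 54.
Without the tax, 366 − 2P = 4P − 54 gives 6P = 420, so P* = €70 and Q* = 226.
With the tax collected from producers, supply shifts: Qs = 4(P − 9) − 54.
Solving gives Q = 214 with consumers paying €76 and producers receiving €67 (the €9 wedge).
Revenue = t · Q = 9 · 214 = €1926.

Tax revenue = €1926 hundred.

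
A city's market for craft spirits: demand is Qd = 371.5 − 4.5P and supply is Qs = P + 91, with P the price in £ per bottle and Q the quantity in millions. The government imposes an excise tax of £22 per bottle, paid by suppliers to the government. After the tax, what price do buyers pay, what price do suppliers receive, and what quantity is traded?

Buyers pay £55; suppliers receive £33; quantity = 124.

Before the tax: set 371.5 − 4.5P = P + 91 → P* = £51, Q* = 142.
With the tax collected from suppliers, supply shifts: Qs = (P − 22) + 91.
Solving gives Q = 124 with buyers paying £55 and suppliers receiving £33 (the £22 wedge).
The less price-elastic side of the market bears the larger share of a per-unit tax.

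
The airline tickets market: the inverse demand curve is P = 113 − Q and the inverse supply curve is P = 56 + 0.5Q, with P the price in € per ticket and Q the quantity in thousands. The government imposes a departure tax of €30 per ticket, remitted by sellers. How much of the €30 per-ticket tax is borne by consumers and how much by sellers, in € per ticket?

Consumers bear €20 per ticket; sellers bear €10 per ticket.

Rewrite in direct form: Qd = 113 − P and Qs = 2P − 112.
Before the tax: set 113 − P = 2P − 112 → P* = €75, Q* = 38.
With the tax collected from sellers, supply shifts: Qs = 2(P − 30) − 112.
New equilibrium: consumers pay €95, sellers receive €65, Q = 18. (Wedge: Pb − Ps = 30.)
Burden on consumers: €20; on sellers: €10. (They sum to €30.)
The less price-elastic side of the market bears the larger share of a per-unit tax.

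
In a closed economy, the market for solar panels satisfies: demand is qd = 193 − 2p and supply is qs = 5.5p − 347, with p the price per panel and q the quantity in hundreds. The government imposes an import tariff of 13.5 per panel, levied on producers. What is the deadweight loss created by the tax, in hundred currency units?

Before the tax: set 193 − 2p = 5.5p − 347 → p* = 72, q* = 49.
With the tax collected from producers, supply shifts: qs = 5.5(p − 13.5) − 347.
Solving gives q = 29.2 with buyers paying 81.9 and producers receiving 68.4 (the 13.5 wedge).
Quantity falls by |ΔQ| = |49 − 29.2| = 19.8.
DWL = ½ · t · |ΔQ| = ½ · 13.5 · 19.8 = 133.65.

Deadweight loss = 133.65 hundred.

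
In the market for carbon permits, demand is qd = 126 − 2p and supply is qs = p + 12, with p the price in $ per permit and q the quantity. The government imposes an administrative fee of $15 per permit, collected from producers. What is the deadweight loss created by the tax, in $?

Deadweight loss = $75.

Before the tax: set 126 − 2p = p + 12 → p* = $38, q* = 50.
With the tax collected from producers, supply shifts: qs = (p − 15) + 12.
New equilibrium: consumers pay $43, producers receive $28, q = 40. (Wedge: pb − ps = 15.)
Quantity falls by |ΔQ| = |50 − 40| = 10.
DWL = ½ · t · |ΔQ| = ½ · 15 · 10 = $75.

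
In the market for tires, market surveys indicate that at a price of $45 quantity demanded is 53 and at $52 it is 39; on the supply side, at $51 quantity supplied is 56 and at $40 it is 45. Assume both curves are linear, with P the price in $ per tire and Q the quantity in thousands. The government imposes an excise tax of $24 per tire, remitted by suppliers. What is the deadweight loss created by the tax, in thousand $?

Demand slope: (39 − 53)/(52 − 45) = -2, so Qd = 143 − 2P.
Supply slope: (45 − 56)/(40 − 51) = 1, so Qs = P + 5.
Before the tax: set 143 − 2P = P + 5 → P* = $46, Q* = 51.
With the tax collected from suppliers, supply shifts: Qs = (P − 24) + 5.
New equilibrium: buyers pay $54, suppliers receive $30, Q = 35. (Wedge: Pb − Ps = 24.)
Quantity falls by |ΔQ| = |51 − 35| = 16.
DWL = ½ · t · |ΔQ| = ½ · 24 · 16 = $192.

Deadweight loss = $192 thousand.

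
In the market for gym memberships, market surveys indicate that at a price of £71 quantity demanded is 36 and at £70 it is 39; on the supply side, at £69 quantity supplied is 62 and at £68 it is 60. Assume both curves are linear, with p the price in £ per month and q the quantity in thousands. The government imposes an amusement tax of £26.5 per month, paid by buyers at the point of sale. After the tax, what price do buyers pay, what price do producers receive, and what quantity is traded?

Demand slope: (39 − 36)/(70 − 71) = -3, so qd = 249 − 3p.
Supply slope: (60 − 62)/(68 − 69) = 2, so qs = 2p − 76.
Without the tax, 249 − 3p = 2p − 76 gives 5p = 325, so p* = £65 and q* = 54.
With the tax collected from buyers, demand (in seller-price terms) shifts: qd = 249 − 3(p + 26.5).
New equilibrium: buyers pay £75.6, producers receive £49.1, q = 22.2. (Wedge: pb − ps = 26.5.)

Buyers pay £75.6; producers receive £49.1; quantity = 22.2.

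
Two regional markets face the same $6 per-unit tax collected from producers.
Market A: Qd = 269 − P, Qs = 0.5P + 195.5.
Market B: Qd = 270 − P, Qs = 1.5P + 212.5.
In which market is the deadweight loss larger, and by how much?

Market B, by $4.8.

Market A: pre-tax P* = $49, Q* = 220; post-tax Q = 218; deadweight loss = $6.
Market B: pre-tax P* = $23, Q* = 247; post-tax Q = 243.4; deadweight loss = $10.8.
Difference: $6 vs $10.8 → market B is larger by $4.8.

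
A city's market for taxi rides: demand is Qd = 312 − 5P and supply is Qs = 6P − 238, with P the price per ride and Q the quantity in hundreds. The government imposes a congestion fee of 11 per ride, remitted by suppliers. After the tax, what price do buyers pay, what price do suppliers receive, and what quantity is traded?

Without the tax, 312 − 5P = 6P − 238 gives 11P = 550, so P* = 50 and Q* = 62.
With the tax collected from suppliers, supply shifts: Qs = 6(P − 11) − 238.
Solving gives Q = 32 with buyers paying 56 and suppliers receiving 45 (the 11 wedge).

Buyers pay 56; suppliers receive 45; quantity = 32.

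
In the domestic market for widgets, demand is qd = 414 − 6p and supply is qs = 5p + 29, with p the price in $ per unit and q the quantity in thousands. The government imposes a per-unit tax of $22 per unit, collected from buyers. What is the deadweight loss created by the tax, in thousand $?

Without the tax, 414 − 6p = 5p + 29 gives 11p = 385, so p* = $35 and q* = 204.
With the tax collected from buyers, demand (in seller-price terms) shifts: qd = 414 − 6(p + 22).
Solving gives q = 144 with buyers paying $45 and producers receiving $23 (the $22 wedge).
Quantity falls by |ΔQ| = |204 − 144| = 60.
DWL = ½ · t · |ΔQ| = ½ · 22 · 60 = $660.

Deadweight loss = $660 thousand.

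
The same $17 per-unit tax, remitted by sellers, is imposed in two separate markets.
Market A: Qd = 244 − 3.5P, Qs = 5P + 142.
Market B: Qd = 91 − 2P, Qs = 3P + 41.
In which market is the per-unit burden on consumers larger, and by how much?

Market B, by $0.2.

Market A: pre-tax P* = $12, Q* = 202; post-tax Q = 167; per-unit burden on consumers = $10.
Market B: pre-tax P* = $10, Q* = 71; post-tax Q = 50.6; per-unit burden on consumers = $10.2.
Difference: $10 vs $10.2 → market B is larger by $0.2.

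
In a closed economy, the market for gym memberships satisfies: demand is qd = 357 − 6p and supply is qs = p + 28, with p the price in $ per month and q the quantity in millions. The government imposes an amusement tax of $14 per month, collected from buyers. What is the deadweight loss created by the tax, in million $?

Without the tax, 357 − 6p = p + 28 gives 7p = 329, so p* = $47 and q* = 75.
With the tax collected from buyers, demand (in seller-price terms) shifts: qd = 357 − 6(p + 14).
New equilibrium: buyers pay $49, suppliers receive $35, q = 63. (Wedge: pb − ps = 14.)
Quantity falls by |ΔQ| = |75 − 63| = 12.
DWL = ½ · t · |ΔQ| = ½ · 14 · 12 = $84.

Deadweight loss = $84 million.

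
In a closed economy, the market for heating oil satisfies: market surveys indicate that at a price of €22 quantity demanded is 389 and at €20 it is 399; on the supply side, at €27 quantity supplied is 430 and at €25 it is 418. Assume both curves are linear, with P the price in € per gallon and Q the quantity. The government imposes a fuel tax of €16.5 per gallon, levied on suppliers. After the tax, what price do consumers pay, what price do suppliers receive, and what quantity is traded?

Demand slope: (399 − 389)/(20 − 22) = -5, so Qd = 499 − 5P.
Supply slope: (418 − 430)/(25 − 27) = 6, so Qs = 6P + 268.
Before the tax: set 499 − 5P = 6P + 268 → P* = €21, Q* = 394.
With the tax collected from suppliers, supply shifts: Qs = 6(P − 16.5) + 268.
Solving gives Q = 349 with consumers paying €30 and suppliers receiving €13.5 (the €16.5 wedge).
The less price-elastic side of the market bears the larger share of a per-unit tax.

Consumers pay €30; suppliers receive €13.5; quantity = 349.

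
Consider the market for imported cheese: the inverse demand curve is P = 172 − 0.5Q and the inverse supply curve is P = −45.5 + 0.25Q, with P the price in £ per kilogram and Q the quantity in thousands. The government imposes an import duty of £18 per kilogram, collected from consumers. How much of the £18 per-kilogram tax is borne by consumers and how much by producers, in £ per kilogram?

Rewrite in direct form: Qd = 344 − 2P and Qs = 4P + 182.
Before the tax: set 344 − 2P = 4P + 182 → P* = £27, Q* = 290.
With the tax collected from consumers, demand (in seller-price terms) shifts: Qd = 344 − 2(P + 18).
New equilibrium: consumers pay £39, producers receive £21, Q = 266. (Wedge: Pb − Ps = 18.)
Burden on consumers: £12; on producers: £6. (They sum to £18.)
The less price-elastic side of the market bears the larger share of a per-unit tax.

Consumers bear £12 per kilogram; producers bear £6 per kilogram.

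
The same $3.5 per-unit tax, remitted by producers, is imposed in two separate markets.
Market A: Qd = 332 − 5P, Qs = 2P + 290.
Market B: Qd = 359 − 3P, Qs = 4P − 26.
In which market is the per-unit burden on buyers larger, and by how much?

Market B, by $1.

Market A: pre-tax P* = $6, Q* = 302; post-tax Q = 297; per-unit burden on buyers = $1.
Market B: pre-tax P* = $55, Q* = 194; post-tax Q = 188; per-unit burden on buyers = $2.
Difference: $1 vs $2 → market B is larger by $1.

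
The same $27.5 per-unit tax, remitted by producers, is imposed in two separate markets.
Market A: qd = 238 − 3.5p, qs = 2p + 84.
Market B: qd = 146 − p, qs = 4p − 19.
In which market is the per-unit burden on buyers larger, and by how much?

Market A: pre-tax p* = $28, q* = 140; post-tax q = 105; per-unit burden on buyers = $10.
Market B: pre-tax p* = $33, q* = 113; post-tax q = 91; per-unit burden on buyers = $22.
Difference: $10 vs $22 → market B is larger by $12.

Market B, by $12.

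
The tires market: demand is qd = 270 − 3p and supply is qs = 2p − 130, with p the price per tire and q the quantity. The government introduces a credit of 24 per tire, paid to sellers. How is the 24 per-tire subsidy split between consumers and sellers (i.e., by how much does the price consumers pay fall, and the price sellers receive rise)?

Before the subsidy: set 270 − 3p = 2p − 130 → p* = 80, q* = 30.
With a per-unit subsidy paid to sellers, each receives p + 24 per unit sold, so supply becomes qs = 2(p + 24) − 130.
Solving gives q = 58.8 with consumers paying 70.4 and sellers receiving 94.4 (the 24 wedge).
Gain to consumers: 9.6; to sellers: 14.4. (They sum to 24.)

Consumers gain 9.6 per tire; sellers gain 14.4 per tire.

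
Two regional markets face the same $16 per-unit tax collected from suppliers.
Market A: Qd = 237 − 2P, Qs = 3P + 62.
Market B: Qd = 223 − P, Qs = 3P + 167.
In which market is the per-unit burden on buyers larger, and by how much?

Market B, by $2.4.

Market A: pre-tax P* = $35, Q* = 167; post-tax Q = 147.8; per-unit burden on buyers = $9.6.
Market B: pre-tax P* = $14, Q* = 209; post-tax Q = 197; per-unit burden on buyers = $12.
Difference: $9.6 vs $12 → market B is larger by $2.4.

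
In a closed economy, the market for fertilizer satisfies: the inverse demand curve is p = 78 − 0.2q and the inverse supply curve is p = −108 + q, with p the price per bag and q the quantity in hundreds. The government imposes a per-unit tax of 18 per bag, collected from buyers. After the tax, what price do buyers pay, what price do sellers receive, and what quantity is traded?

Inverting to q(p) form: qd = 390 − 5p; qs = p + 108.
Before the tax: set 390 − 5p = p + 108 → p* = 47, q* = 155.
With the tax collected from buyers, demand (in seller-price terms) shifts: qd = 390 − 5(p + 18).
New equilibrium: buyers pay 50, sellers receive 32, q = 140. (Wedge: pb − ps = 18.)

Buyers pay 50; sellers receive 32; quantity = 140.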